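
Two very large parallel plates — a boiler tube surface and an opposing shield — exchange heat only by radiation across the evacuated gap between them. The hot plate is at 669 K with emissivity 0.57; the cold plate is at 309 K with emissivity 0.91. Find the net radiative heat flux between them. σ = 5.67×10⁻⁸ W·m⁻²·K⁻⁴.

For two infinite grey parallel plates, q = σ(T₁⁴ − T₂⁴)/(1/ε₁ + 1/ε₂ − 1).
T₁⁴ − T₂⁴ = 2.003×10¹¹ − 9.117×10⁹ = 1.912×10¹¹ K⁴.
1/ε₁ + 1/ε₂ − 1 = 1.754 + 1.099 − 1 = 1.853.
q = 5.67×10⁻⁸ × 1.912×10¹¹ / 1.853.

q ≈ 5850 W/m²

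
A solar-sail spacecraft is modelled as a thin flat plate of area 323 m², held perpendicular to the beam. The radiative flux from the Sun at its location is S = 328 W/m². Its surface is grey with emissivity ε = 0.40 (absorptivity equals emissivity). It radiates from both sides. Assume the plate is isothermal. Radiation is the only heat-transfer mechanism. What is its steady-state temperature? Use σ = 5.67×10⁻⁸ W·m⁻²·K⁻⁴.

At equilibrium, absorbed power = emitted power.
Absorbing cross-section = A = 323.0 m²; emitting surface = 2A = 646.0 m² (ratio 2).
εS·A_cross = εσ·A_surf·T⁴  ⇒  T⁴ = S/(2σ)   (ε cancels).
T⁴ = 328/(2·5.67×10⁻⁸) = 2.892×10⁹ K⁴.
T = (2.892×10⁹)^(1/4).

T ≈ 232 K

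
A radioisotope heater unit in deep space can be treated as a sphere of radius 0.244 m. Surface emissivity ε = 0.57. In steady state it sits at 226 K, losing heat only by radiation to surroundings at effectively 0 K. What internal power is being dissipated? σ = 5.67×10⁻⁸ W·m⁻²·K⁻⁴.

P ≈ 63.1 W

Steady state: P = εσA T⁴.
A = 4πr² = 0.7482 m²; T⁴ = (226)⁴ = 2.609×10⁹ K⁴.
P = 0.57 × 5.67×10⁻⁸ × 0.7482 × 2.609×10⁹.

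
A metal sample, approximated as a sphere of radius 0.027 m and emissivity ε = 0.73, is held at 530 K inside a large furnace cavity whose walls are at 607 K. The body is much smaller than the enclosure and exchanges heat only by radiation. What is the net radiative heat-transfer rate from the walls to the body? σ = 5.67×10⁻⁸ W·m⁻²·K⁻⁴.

P_net ≈ 21.6 W

For a small grey body in a large enclosure: P_net = εσA(T_body⁴ − T_wall⁴).
A = 4πr² = 0.009161 m²; T_body⁴ − T_wall⁴ = 7.890×10¹⁰ − 1.358×10¹¹ = -5.685×10¹⁰ K⁴.
|P_net| = 0.73·5.67×10⁻⁸·0.009161·5.685×10¹⁰.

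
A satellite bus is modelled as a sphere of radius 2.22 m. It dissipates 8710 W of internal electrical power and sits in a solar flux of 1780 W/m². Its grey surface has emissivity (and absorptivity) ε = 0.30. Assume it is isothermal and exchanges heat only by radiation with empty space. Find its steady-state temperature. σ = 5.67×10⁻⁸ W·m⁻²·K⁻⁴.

At steady state, absorbed solar power + internal power = radiated power.
Absorbed: α·S·A_cross = 0.30·1780·15.48 = 8268 W (cross-section πr²).
Total input = 8268 + 8710 = 16980 W.
Radiated: εσ·A_surf·T⁴ with A_surf = 4πr² = 61.93 m².
T⁴ = 16980/(0.30·5.67×10⁻⁸·61.93) = 1.612×10¹⁰ K⁴.

T ≈ 356 K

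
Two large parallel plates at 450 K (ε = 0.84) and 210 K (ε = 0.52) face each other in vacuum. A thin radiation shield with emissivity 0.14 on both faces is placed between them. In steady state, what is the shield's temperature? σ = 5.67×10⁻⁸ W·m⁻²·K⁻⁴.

In steady state the net flux on the hot side equals that on the cold side.
σ(T₁⁴−T_s⁴)/D₁ = σ(T_s⁴−T₂⁴)/D₂, with D₁ = 1/ε₁+1/ε_s−1 = 7.333, D₂ = 1/ε_s+1/ε₂−1 = 8.066.
Solve for T_s⁴: T_s⁴ = (D₂·T₁⁴ + D₁·T₂⁴)/(D₁+D₂) = 2.240×10¹⁰ K⁴.

T_s ≈ 387 K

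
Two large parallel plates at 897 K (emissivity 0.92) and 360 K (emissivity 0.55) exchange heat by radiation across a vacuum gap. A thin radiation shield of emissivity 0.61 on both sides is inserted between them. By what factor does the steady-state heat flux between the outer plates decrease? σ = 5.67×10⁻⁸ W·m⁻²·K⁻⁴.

factor ≈ 2.20

Without shield: q₀ = σΔ(T⁴)/(1/ε₁+1/ε₂−1) with denominator 1.905.
With shield the two gaps are in series; the resistances add: (1/ε₁+1/ε_s−1)+(1/ε_s+1/ε₂−1) = 1.726+2.458 = 4.184.
Heat-flux ratio q₀/q = 4.184/1.905.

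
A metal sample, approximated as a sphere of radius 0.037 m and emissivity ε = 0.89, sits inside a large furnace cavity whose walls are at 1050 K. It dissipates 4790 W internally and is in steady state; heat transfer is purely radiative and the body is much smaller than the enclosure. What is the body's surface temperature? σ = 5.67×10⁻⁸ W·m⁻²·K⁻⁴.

For a small grey body in a large enclosure, net radiated power = εσA(T⁴ − T_w⁴).
Steady state: P = εσA(T⁴ − T_w⁴) with A = 4πr² = 0.01720 m².
T⁴ = P/(εσA) + T_w⁴ = 4790/(0.89·5.67×10⁻⁸·0.01720) + (1050)⁴
    = 5.518×10¹² + 1.216×10¹² = 6.733×10¹² K⁴.

T ≈ 1610 K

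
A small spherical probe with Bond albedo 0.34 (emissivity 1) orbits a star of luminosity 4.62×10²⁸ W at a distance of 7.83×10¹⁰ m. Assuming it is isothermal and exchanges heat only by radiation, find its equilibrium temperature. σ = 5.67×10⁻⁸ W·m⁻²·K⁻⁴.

First find the stellar flux at distance d: S = L/(4πd²) = 4.62×10²⁸/(4π·(7.83×10¹⁰)²) = 5.997×10⁵ W/m².
For an isothermal sphere, absorbed (1−a)S·πr² = emitted σ·4πr²·T⁴, so T⁴ = (1−a)S/(4σ).
T⁴ = 0.660·5.997×10⁵/(4·5.67×10⁻⁸) = 1.745×10¹² K⁴.

T ≈ 1150 K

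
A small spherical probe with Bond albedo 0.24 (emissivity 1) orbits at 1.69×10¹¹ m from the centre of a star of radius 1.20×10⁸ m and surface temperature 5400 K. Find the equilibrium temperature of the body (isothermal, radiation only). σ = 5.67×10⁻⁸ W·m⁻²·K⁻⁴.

The star's surface emits σT_*⁴; at distance d the flux is S = σT_*⁴(R_*/d)².
S = 5.67×10⁻⁸·(5400)⁴·(1.20×10⁸/1.69×10¹¹)² = 24.31 W/m².
For an isothermal sphere T⁴ = (1−a)S/(4σ) = 8.145×10⁷ K⁴.

T ≈ 95.0 K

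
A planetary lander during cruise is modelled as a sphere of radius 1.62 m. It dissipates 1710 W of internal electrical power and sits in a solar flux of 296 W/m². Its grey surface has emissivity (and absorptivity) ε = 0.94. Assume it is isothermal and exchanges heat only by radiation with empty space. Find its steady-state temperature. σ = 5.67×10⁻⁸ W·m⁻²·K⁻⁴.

At steady state, absorbed solar power + internal power = radiated power.
Absorbed: α·S·A_cross = 0.94·296·8.245 = 2294 W (cross-section πr²).
Total input = 2294 + 1710 = 4004 W.
Radiated: εσ·A_surf·T⁴ with A_surf = 4πr² = 32.98 m².
T⁴ = 4004/(0.94·5.67×10⁻⁸·32.98) = 2.278×10⁹ K⁴.

T ≈ 218 K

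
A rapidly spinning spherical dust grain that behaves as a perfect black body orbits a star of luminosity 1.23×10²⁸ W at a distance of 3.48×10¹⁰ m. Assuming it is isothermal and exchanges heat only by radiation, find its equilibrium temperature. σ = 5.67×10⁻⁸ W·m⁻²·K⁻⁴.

First find the stellar flux at distance d: S = L/(4πd²) = 1.23×10²⁸/(4π·(3.48×10¹⁰)²) = 8.082×10⁵ W/m².
For an isothermal sphere, absorbed (1−a)S·πr² = emitted σ·4πr²·T⁴, so T⁴ = (1−a)S/(4σ).
T⁴ = 1.00·8.082×10⁵/(4·5.67×10⁻⁸) = 3.564×10¹² K⁴.

T ≈ 1370 K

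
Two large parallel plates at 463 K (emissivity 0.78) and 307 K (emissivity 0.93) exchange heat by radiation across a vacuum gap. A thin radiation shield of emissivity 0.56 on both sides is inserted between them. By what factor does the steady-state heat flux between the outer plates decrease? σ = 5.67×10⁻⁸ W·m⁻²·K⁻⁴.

Without shield: q₀ = σΔ(T⁴)/(1/ε₁+1/ε₂−1) with denominator 1.357.
With shield the two gaps are in series; the resistances add: (1/ε₁+1/ε_s−1)+(1/ε_s+1/ε₂−1) = 2.068+1.861 = 3.929.
Heat-flux ratio q₀/q = 3.929/1.357.

factor ≈ 2.89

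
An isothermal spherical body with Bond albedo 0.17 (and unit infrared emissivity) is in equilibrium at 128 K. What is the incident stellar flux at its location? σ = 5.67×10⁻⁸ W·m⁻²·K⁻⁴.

S ≈ 73.4 W/m²

(1−a)S·πr² = σ·4πr²·T⁴ ⇒ S = 4σT⁴/(1−a).
S = 4·5.67×10⁻⁸·2.684×10⁸/0.830.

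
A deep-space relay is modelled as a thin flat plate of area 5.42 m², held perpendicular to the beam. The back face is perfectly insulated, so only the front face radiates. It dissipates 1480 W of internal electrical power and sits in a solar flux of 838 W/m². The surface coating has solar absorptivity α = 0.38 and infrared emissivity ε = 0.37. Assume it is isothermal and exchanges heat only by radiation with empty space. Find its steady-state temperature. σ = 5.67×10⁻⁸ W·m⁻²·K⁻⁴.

T ≈ 410 K

At steady state, absorbed solar power + internal power = radiated power.
Absorbed: α·S·A_cross = 0.38·838·5.420 = 1726 W (cross-section A).
Total input = 1726 + 1480 = 3206 W.
Radiated: εσ·A_surf·T⁴ with A_surf = A = 5.420 m².
T⁴ = 3206/(0.37·5.67×10⁻⁸·5.420) = 2.819×10¹⁰ K⁴.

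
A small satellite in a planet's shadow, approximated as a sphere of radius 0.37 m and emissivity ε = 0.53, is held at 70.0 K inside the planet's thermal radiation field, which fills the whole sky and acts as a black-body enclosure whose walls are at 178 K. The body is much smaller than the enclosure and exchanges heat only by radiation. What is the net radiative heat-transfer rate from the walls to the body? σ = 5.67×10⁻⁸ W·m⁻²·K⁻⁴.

P_net ≈ 50.7 W

For a small grey body in a large enclosure: P_net = εσA(T_body⁴ − T_wall⁴).
A = 4πr² = 1.720 m²; T_body⁴ − T_wall⁴ = 2.401×10⁷ − 1.004×10⁹ = -9.799×10⁸ K⁴.
|P_net| = 0.53·5.67×10⁻⁸·1.720·9.799×10⁸.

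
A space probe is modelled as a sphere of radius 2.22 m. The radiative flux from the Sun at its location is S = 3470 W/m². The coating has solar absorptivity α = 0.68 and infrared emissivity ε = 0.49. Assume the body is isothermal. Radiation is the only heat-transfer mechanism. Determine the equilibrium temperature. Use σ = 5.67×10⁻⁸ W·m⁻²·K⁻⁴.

T ≈ 382 K

At equilibrium, absorbed power = emitted power.
Absorbing cross-section = πr² = 15.48 m²; emitting surface = 4πr² = 61.93 m² (ratio 4).
αS·A_cross = εσ·A_surf·T⁴  ⇒  T⁴ = αS/(ε·4σ).
T⁴ = 0.680·3470/(0.49·4·5.67×10⁻⁸) = 2.123×10¹⁰ K⁴.
T = (2.123×10¹⁰)^(1/4).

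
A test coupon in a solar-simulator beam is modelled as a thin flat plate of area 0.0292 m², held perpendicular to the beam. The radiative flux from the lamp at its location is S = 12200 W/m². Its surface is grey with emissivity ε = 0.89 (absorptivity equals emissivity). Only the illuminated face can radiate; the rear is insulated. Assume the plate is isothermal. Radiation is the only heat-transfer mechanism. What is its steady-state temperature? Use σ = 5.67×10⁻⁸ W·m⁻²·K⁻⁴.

T ≈ 681 K

At equilibrium, absorbed power = emitted power.
Absorbing cross-section = A = 0.02920 m²; emitting surface = A = 0.02920 m² (ratio 1).
εS·A_cross = εσ·A_surf·T⁴  ⇒  T⁴ = S/(1σ)   (ε cancels).
T⁴ = 12200/(1·5.67×10⁻⁸) = 2.152×10¹¹ K⁴.
T = (2.152×10¹¹)^(1/4).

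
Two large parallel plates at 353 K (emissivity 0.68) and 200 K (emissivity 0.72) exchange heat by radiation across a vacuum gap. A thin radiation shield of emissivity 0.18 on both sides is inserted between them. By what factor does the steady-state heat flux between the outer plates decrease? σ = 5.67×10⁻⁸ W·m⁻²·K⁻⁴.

Without shield: q₀ = σΔ(T⁴)/(1/ε₁+1/ε₂−1) with denominator 1.859.
With shield the two gaps are in series; the resistances add: (1/ε₁+1/ε_s−1)+(1/ε_s+1/ε₂−1) = 6.026+5.944 = 11.97.
Heat-flux ratio q₀/q = 11.97/1.859.

factor ≈ 6.44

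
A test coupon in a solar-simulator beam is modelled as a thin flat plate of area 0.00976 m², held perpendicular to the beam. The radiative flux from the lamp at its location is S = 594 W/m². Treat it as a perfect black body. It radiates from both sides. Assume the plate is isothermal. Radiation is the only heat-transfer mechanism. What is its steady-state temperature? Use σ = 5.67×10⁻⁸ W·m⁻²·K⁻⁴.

At equilibrium, absorbed power = emitted power.
Absorbing cross-section = A = 0.009760 m²; emitting surface = 2A = 0.01952 m² (ratio 2).
S·A_cross = εσ·A_surf·T⁴  ⇒  T⁴ = S/(2σ).
T⁴ = 1.00·594/(2·5.67×10⁻⁸) = 5.238×10⁹ K⁴.
T = (5.238×10⁹)^(1/4).

T ≈ 269 K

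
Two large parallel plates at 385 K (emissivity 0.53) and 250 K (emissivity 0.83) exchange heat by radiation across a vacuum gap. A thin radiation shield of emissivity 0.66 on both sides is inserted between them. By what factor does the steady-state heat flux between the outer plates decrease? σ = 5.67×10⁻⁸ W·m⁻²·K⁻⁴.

factor ≈ 1.97

Without shield: q₀ = σΔ(T⁴)/(1/ε₁+1/ε₂−1) with denominator 2.092.
With shield the two gaps are in series; the resistances add: (1/ε₁+1/ε_s−1)+(1/ε_s+1/ε₂−1) = 2.402+1.720 = 4.122.
Heat-flux ratio q₀/q = 4.122/2.092.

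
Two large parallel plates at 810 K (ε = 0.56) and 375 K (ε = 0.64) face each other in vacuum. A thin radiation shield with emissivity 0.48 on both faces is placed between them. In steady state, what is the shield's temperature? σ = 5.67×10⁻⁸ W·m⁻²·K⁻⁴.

T_s ≈ 682 K

In steady state the net flux on the hot side equals that on the cold side.
σ(T₁⁴−T_s⁴)/D₁ = σ(T_s⁴−T₂⁴)/D₂, with D₁ = 1/ε₁+1/ε_s−1 = 2.869, D₂ = 1/ε_s+1/ε₂−1 = 2.646.
Solve for T_s⁴: T_s⁴ = (D₂·T₁⁴ + D₁·T₂⁴)/(D₁+D₂) = 2.168×10¹¹ K⁴.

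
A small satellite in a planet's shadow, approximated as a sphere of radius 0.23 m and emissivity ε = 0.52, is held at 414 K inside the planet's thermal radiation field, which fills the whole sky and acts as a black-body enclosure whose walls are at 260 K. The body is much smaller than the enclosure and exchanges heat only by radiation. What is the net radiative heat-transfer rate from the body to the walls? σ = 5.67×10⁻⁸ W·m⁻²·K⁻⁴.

For a small grey body in a large enclosure: P_net = εσA(T_body⁴ − T_wall⁴).
A = 4πr² = 0.6648 m²; T_body⁴ − T_wall⁴ = 2.938×10¹⁰ − 4.570×10⁹ = 2.481×10¹⁰ K⁴.
|P_net| = 0.52·5.67×10⁻⁸·0.6648·2.481×10¹⁰.

P_net ≈ 486 W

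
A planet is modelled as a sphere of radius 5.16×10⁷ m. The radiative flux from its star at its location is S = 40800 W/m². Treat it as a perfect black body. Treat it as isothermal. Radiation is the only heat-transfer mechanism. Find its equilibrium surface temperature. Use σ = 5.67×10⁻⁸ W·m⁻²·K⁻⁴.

At equilibrium, absorbed power = emitted power.
Absorbing cross-section = πr² = 8.365×10¹⁵ m²; emitting surface = 4πr² = 3.346×10¹⁶ m² (ratio 4).
S·A_cross = εσ·A_surf·T⁴  ⇒  T⁴ = S/(4σ).
T⁴ = 1.00·40800/(4·5.67×10⁻⁸) = 1.799×10¹¹ K⁴.
T = (1.799×10¹¹)^(1/4).

T ≈ 651 K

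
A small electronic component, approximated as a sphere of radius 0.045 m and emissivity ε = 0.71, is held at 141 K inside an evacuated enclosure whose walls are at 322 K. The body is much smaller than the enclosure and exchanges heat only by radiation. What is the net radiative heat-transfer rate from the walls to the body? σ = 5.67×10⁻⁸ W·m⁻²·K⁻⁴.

P_net ≈ 10.6 W

For a small grey body in a large enclosure: P_net = εσA(T_body⁴ − T_wall⁴).
A = 4πr² = 0.02545 m²; T_body⁴ − T_wall⁴ = 3.953×10⁸ − 1.075×10¹⁰ = -1.036×10¹⁰ K⁴.
|P_net| = 0.71·5.67×10⁻⁸·0.02545·1.036×10¹⁰.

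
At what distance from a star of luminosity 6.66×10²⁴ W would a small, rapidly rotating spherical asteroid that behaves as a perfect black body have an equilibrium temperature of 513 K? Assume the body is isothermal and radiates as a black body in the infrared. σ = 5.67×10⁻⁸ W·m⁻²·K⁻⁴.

d ≈ 5.81×10⁹ m

For an isothermal black-emitting sphere, (1−a)S·πr² = σ·4πr²·T⁴ ⇒ S = 4σT⁴/(1−a).
S = 4·5.67×10⁻⁸·(513)⁴/1.00 = 15710 W/m².
Flux falls as S = L/(4πd²), so d = √(L/(4πS)) = √(6.66×10²⁴/(4π·15710)).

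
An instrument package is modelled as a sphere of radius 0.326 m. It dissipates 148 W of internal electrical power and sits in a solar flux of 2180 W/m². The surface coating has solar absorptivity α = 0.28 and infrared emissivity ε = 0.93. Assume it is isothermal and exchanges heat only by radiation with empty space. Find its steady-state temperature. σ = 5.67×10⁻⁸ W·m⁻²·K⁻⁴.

At steady state, absorbed solar power + internal power = radiated power.
Absorbed: α·S·A_cross = 0.28·2180·0.3339 = 203.8 W (cross-section πr²).
Total input = 203.8 + 148 = 351.8 W.
Radiated: εσ·A_surf·T⁴ with A_surf = 4πr² = 1.336 m².
T⁴ = 351.8/(0.93·5.67×10⁻⁸·1.336) = 4.996×10⁹ K⁴.

T ≈ 266 K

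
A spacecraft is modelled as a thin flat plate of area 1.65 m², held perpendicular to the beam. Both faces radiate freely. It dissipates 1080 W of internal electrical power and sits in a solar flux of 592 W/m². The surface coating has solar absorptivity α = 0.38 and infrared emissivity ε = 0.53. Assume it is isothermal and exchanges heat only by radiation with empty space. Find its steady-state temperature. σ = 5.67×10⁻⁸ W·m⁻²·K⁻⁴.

T ≈ 348 K

At steady state, absorbed solar power + internal power = radiated power.
Absorbed: α·S·A_cross = 0.38·592·1.650 = 371.2 W (cross-section A).
Total input = 371.2 + 1080 = 1451 W.
Radiated: εσ·A_surf·T⁴ with A_surf = 2A = 3.300 m².
T⁴ = 1451/(0.53·5.67×10⁻⁸·3.300) = 1.463×10¹⁰ K⁴.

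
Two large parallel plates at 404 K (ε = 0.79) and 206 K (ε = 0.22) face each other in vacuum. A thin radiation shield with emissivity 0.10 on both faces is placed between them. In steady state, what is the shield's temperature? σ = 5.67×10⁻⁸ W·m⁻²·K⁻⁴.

T_s ≈ 355 K

In steady state the net flux on the hot side equals that on the cold side.
σ(T₁⁴−T_s⁴)/D₁ = σ(T_s⁴−T₂⁴)/D₂, with D₁ = 1/ε₁+1/ε_s−1 = 10.27, D₂ = 1/ε_s+1/ε₂−1 = 13.55.
Solve for T_s⁴: T_s⁴ = (D₂·T₁⁴ + D₁·T₂⁴)/(D₁+D₂) = 1.593×10¹⁰ K⁴.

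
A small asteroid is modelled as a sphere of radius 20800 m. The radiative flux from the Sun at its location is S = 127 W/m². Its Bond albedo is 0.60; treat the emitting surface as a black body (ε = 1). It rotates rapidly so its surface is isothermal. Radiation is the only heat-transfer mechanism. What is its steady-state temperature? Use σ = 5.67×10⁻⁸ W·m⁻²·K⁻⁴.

T ≈ 122 K

At equilibrium, absorbed power = emitted power.
Absorbing cross-section = πr² = 1.359×10⁹ m²; emitting surface = 4πr² = 5.437×10⁹ m² (ratio 4).
(1−a)S·A_cross = εσ·A_surf·T⁴  ⇒  T⁴ = (1−a)S/(4σ).
T⁴ = 0.400·127/(4·5.67×10⁻⁸) = 2.240×10⁸ K⁴.
T = (2.240×10⁸)^(1/4).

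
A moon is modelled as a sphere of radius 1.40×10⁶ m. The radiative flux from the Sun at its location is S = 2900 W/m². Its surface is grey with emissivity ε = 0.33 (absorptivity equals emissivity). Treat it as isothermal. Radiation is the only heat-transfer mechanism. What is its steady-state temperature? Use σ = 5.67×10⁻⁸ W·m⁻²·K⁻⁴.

At equilibrium, absorbed power = emitted power.
Absorbing cross-section = πr² = 6.158×10¹² m²; emitting surface = 4πr² = 2.463×10¹³ m² (ratio 4).
εS·A_cross = εσ·A_surf·T⁴  ⇒  T⁴ = S/(4σ)   (ε cancels).
T⁴ = 2900/(4·5.67×10⁻⁸) = 1.279×10¹⁰ K⁴.
T = (1.279×10¹⁰)^(1/4).

T ≈ 336 K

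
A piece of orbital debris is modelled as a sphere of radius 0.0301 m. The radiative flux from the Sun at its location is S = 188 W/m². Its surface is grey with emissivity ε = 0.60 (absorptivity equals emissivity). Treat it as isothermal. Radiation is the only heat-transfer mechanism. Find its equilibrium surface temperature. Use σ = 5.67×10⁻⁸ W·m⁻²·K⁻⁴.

T ≈ 170 K

At equilibrium, absorbed power = emitted power.
Absorbing cross-section = πr² = 0.002846 m²; emitting surface = 4πr² = 0.01139 m² (ratio 4).
εS·A_cross = εσ·A_surf·T⁴  ⇒  T⁴ = S/(4σ)   (ε cancels).
T⁴ = 188/(4·5.67×10⁻⁸) = 8.289×10⁸ K⁴.
T = (8.289×10⁸)^(1/4).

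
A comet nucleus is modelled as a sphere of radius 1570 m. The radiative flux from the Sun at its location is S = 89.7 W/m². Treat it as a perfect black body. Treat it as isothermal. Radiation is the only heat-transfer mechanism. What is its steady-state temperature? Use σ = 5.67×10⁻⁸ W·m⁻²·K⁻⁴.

T ≈ 141 K

At equilibrium, absorbed power = emitted power.
Absorbing cross-section = πr² = 7.744×10⁶ m²; emitting surface = 4πr² = 3.097×10⁷ m² (ratio 4).
S·A_cross = εσ·A_surf·T⁴  ⇒  T⁴ = S/(4σ).
T⁴ = 1.00·89.7/(4·5.67×10⁻⁸) = 3.955×10⁸ K⁴.
T = (3.955×10⁸)^(1/4).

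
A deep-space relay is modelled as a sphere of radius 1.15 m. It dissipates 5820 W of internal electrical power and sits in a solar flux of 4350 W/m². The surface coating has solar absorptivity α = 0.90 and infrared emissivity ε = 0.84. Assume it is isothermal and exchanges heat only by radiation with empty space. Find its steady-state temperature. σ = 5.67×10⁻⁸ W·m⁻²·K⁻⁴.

T ≈ 409 K

At steady state, absorbed solar power + internal power = radiated power.
Absorbed: α·S·A_cross = 0.90·4350·4.155 = 16270 W (cross-section πr²).
Total input = 16270 + 5820 = 22090 W.
Radiated: εσ·A_surf·T⁴ with A_surf = 4πr² = 16.62 m².
T⁴ = 22090/(0.84·5.67×10⁻⁸·16.62) = 2.790×10¹⁰ K⁴.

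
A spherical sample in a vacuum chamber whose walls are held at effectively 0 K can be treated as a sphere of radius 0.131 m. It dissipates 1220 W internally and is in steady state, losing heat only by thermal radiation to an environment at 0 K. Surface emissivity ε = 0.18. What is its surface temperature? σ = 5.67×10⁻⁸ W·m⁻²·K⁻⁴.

Steady state: internal power = radiated power, P = εσA T⁴.
Radiating area A = 4πr² = 0.2157 m².
T⁴ = P/(εσA) = 1220/(0.18·5.67×10⁻⁸·0.2157) = 5.543×10¹¹ K⁴.
T = (5.543×10¹¹)^(1/4).

T ≈ 863 K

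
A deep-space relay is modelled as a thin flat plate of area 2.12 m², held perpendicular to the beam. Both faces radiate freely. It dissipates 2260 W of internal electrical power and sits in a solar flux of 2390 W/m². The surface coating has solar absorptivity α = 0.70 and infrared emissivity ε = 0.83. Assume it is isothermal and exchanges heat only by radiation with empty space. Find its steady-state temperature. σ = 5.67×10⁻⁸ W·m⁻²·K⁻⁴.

At steady state, absorbed solar power + internal power = radiated power.
Absorbed: α·S·A_cross = 0.70·2390·2.120 = 3547 W (cross-section A).
Total input = 3547 + 2260 = 5807 W.
Radiated: εσ·A_surf·T⁴ with A_surf = 2A = 4.240 m².
T⁴ = 5807/(0.83·5.67×10⁻⁸·4.240) = 2.910×10¹⁰ K⁴.

T ≈ 413 K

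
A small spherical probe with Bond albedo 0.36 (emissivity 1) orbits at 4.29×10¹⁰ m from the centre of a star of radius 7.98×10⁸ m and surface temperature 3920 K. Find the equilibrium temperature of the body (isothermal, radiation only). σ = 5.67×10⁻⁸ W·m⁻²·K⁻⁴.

The star's surface emits σT_*⁴; at distance d the flux is S = σT_*⁴(R_*/d)².
S = 5.67×10⁻⁸·(3920)⁴·(7.98×10⁸/4.29×10¹⁰)² = 4633 W/m².
For an isothermal sphere T⁴ = (1−a)S/(4σ) = 1.307×10¹⁰ K⁴.

T ≈ 338 K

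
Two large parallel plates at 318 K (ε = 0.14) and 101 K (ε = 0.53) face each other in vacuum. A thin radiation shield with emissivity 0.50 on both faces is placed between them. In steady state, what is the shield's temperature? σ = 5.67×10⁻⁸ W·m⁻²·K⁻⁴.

In steady state the net flux on the hot side equals that on the cold side.
σ(T₁⁴−T_s⁴)/D₁ = σ(T_s⁴−T₂⁴)/D₂, with D₁ = 1/ε₁+1/ε_s−1 = 8.143, D₂ = 1/ε_s+1/ε₂−1 = 2.887.
Solve for T_s⁴: T_s⁴ = (D₂·T₁⁴ + D₁·T₂⁴)/(D₁+D₂) = 2.753×10⁹ K⁴.

T_s ≈ 229 K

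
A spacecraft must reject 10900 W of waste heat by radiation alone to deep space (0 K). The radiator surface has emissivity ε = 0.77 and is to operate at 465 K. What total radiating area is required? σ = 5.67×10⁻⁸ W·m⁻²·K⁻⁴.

P = εσA T⁴ ⇒ A = P/(εσT⁴).
T⁴ = 4.675×10¹⁰ K⁴.
A = 10900/(0.77 × 5.67×10⁻⁸ × 4.675×10¹⁰).

A ≈ 5.34 m²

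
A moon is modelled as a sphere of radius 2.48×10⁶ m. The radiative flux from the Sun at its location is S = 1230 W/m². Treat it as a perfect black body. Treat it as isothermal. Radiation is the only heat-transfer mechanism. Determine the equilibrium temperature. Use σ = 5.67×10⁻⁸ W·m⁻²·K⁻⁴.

At equilibrium, absorbed power = emitted power.
Absorbing cross-section = πr² = 1.932×10¹³ m²; emitting surface = 4πr² = 7.729×10¹³ m² (ratio 4).
S·A_cross = εσ·A_surf·T⁴  ⇒  T⁴ = S/(4σ).
T⁴ = 1.00·1230/(4·5.67×10⁻⁸) = 5.423×10⁹ K⁴.
T = (5.423×10⁹)^(1/4).

T ≈ 271 K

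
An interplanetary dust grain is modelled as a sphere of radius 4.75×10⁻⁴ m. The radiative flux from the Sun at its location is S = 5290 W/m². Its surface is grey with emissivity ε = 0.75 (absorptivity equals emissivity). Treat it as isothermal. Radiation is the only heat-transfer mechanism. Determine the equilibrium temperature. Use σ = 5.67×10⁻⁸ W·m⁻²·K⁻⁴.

T ≈ 391 K

At equilibrium, absorbed power = emitted power.
Absorbing cross-section = πr² = 7.088×10⁻⁷ m²; emitting surface = 4πr² = 2.835×10⁻⁶ m² (ratio 4).
εS·A_cross = εσ·A_surf·T⁴  ⇒  T⁴ = S/(4σ)   (ε cancels).
T⁴ = 5290/(4·5.67×10⁻⁸) = 2.332×10¹⁰ K⁴.
T = (2.332×10¹⁰)^(1/4).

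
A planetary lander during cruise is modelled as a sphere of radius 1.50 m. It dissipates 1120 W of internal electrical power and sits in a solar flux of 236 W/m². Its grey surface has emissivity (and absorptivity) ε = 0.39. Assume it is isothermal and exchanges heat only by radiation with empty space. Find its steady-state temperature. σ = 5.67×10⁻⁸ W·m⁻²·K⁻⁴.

At steady state, absorbed solar power + internal power = radiated power.
Absorbed: α·S·A_cross = 0.39·236·7.069 = 650.6 W (cross-section πr²).
Total input = 650.6 + 1120 = 1771 W.
Radiated: εσ·A_surf·T⁴ with A_surf = 4πr² = 28.27 m².
T⁴ = 1771/(0.39·5.67×10⁻⁸·28.27) = 2.832×10⁹ K⁴.

T ≈ 231 K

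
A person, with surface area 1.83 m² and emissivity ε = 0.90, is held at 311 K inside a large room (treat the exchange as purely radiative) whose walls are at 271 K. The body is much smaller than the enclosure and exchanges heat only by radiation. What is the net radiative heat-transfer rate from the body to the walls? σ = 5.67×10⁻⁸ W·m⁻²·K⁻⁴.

For a small grey body in a large enclosure: P_net = εσA(T_body⁴ − T_wall⁴).
A = 1.83 m²; T_body⁴ − T_wall⁴ = 9.355×10⁹ − 5.394×10⁹ = 3.961×10⁹ K⁴.
|P_net| = 0.90·5.67×10⁻⁸·1.830·3.961×10⁹.

P_net ≈ 370 W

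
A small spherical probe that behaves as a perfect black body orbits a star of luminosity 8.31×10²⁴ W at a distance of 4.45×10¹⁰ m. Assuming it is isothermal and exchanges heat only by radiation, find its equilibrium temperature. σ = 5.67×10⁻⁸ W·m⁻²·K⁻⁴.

First find the stellar flux at distance d: S = L/(4πd²) = 8.31×10²⁴/(4π·(4.45×10¹⁰)²) = 333.9 W/m².
For an isothermal sphere, absorbed (1−a)S·πr² = emitted σ·4πr²·T⁴, so T⁴ = (1−a)S/(4σ).
T⁴ = 1.00·333.9/(4·5.67×10⁻⁸) = 1.472×10⁹ K⁴.

T ≈ 196 K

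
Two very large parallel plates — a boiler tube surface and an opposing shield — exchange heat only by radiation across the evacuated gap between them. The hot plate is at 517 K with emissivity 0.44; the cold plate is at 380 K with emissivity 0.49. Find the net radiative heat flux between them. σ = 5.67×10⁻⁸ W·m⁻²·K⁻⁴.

q ≈ 866 W/m²

For two infinite grey parallel plates, q = σ(T₁⁴ − T₂⁴)/(1/ε₁ + 1/ε₂ − 1).
T₁⁴ − T₂⁴ = 7.144×10¹⁰ − 2.085×10¹⁰ = 5.059×10¹⁰ K⁴.
1/ε₁ + 1/ε₂ − 1 = 2.273 + 2.041 − 1 = 3.314.
q = 5.67×10⁻⁸ × 5.059×10¹⁰ / 3.314.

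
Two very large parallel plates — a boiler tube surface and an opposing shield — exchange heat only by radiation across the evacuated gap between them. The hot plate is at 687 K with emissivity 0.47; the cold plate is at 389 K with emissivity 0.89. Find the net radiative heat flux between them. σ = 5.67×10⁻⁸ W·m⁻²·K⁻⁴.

For two infinite grey parallel plates, q = σ(T₁⁴ − T₂⁴)/(1/ε₁ + 1/ε₂ − 1).
T₁⁴ − T₂⁴ = 2.228×10¹¹ − 2.290×10¹⁰ = 1.999×10¹¹ K⁴.
1/ε₁ + 1/ε₂ − 1 = 2.128 + 1.124 − 1 = 2.251.
q = 5.67×10⁻⁸ × 1.999×10¹¹ / 2.251.

q ≈ 5030 W/m²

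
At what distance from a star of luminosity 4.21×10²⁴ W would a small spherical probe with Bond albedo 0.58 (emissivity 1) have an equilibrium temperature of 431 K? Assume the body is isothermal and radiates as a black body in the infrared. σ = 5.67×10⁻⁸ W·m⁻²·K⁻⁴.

d ≈ 4.24×10⁹ m

For an isothermal black-emitting sphere, (1−a)S·πr² = σ·4πr²·T⁴ ⇒ S = 4σT⁴/(1−a).
S = 4·5.67×10⁻⁸·(431)⁴/0.420 = 18630 W/m².
Flux falls as S = L/(4πd²), so d = √(L/(4πS)) = √(4.21×10²⁴/(4π·18630)).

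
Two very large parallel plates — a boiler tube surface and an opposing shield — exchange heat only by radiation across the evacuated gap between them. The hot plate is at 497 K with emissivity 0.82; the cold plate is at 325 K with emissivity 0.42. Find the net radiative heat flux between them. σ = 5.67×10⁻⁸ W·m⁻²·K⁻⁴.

For two infinite grey parallel plates, q = σ(T₁⁴ − T₂⁴)/(1/ε₁ + 1/ε₂ − 1).
T₁⁴ − T₂⁴ = 6.101×10¹⁰ − 1.116×10¹⁰ = 4.986×10¹⁰ K⁴.
1/ε₁ + 1/ε₂ − 1 = 1.220 + 2.381 − 1 = 2.600.
q = 5.67×10⁻⁸ × 4.986×10¹⁰ / 2.600.

q ≈ 1090 W/m²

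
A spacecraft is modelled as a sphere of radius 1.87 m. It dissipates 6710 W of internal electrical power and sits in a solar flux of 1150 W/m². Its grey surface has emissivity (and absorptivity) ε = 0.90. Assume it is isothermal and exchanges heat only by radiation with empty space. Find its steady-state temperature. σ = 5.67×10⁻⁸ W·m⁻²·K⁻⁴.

T ≈ 300 K

At steady state, absorbed solar power + internal power = radiated power.
Absorbed: α·S·A_cross = 0.90·1150·10.99 = 11370 W (cross-section πr²).
Total input = 11370 + 6710 = 18080 W.
Radiated: εσ·A_surf·T⁴ with A_surf = 4πr² = 43.94 m².
T⁴ = 18080/(0.90·5.67×10⁻⁸·43.94) = 8.063×10⁹ K⁴.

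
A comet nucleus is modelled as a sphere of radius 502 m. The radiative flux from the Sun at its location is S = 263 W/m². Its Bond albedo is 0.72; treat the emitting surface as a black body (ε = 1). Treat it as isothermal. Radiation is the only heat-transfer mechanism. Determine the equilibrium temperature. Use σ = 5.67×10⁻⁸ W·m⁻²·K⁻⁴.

T ≈ 134 K

At equilibrium, absorbed power = emitted power.
Absorbing cross-section = πr² = 7.917×10⁵ m²; emitting surface = 4πr² = 3.167×10⁶ m² (ratio 4).
(1−a)S·A_cross = εσ·A_surf·T⁴  ⇒  T⁴ = (1−a)S/(4σ).
T⁴ = 0.280·263/(4·5.67×10⁻⁸) = 3.247×10⁸ K⁴.
T = (3.247×10⁸)^(1/4).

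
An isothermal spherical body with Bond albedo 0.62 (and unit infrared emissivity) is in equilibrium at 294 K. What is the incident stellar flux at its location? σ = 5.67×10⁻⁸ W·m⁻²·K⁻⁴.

(1−a)S·πr² = σ·4πr²·T⁴ ⇒ S = 4σT⁴/(1−a).
S = 4·5.67×10⁻⁸·7.471×10⁹/0.380.

S ≈ 4460 W/m²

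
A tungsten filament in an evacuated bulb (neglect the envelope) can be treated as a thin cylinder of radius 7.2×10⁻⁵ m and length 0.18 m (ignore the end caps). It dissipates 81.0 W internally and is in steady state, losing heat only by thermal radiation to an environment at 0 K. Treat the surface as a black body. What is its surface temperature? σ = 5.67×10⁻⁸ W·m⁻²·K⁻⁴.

Steady state: internal power = radiated power, P = εσA T⁴.
Radiating area A = 2πrL = 8.143×10⁻⁵ m².
T⁴ = P/(εσA) = 81.0/(1.0·5.67×10⁻⁸·8.143×10⁻⁵) = 1.754×10¹³ K⁴.
T = (1.754×10¹³)^(1/4).

T ≈ 2050 K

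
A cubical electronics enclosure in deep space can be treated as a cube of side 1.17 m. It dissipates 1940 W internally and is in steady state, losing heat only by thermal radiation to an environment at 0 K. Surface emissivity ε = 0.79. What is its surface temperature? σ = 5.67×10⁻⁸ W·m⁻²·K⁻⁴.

Steady state: internal power = radiated power, P = εσA T⁴.
Radiating area A = 6L² = 8.213 m².
T⁴ = P/(εσA) = 1940/(0.79·5.67×10⁻⁸·8.213) = 5.273×10⁹ K⁴.
T = (5.273×10⁹)^(1/4).

T ≈ 269 K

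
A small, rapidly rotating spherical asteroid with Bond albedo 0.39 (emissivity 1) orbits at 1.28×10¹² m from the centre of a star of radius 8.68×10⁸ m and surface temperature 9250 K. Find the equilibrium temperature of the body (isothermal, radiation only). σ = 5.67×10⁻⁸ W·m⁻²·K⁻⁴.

T ≈ 151 K

The star's surface emits σT_*⁴; at distance d the flux is S = σT_*⁴(R_*/d)².
S = 5.67×10⁻⁸·(9250)⁴·(8.68×10⁸/1.28×10¹²)² = 190.9 W/m².
For an isothermal sphere T⁴ = (1−a)S/(4σ) = 5.134×10⁸ K⁴.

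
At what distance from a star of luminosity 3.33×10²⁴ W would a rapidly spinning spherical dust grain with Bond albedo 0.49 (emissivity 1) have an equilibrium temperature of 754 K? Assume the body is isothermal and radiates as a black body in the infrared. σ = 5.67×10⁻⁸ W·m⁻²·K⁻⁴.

For an isothermal black-emitting sphere, (1−a)S·πr² = σ·4πr²·T⁴ ⇒ S = 4σT⁴/(1−a).
S = 4·5.67×10⁻⁸·(754)⁴/0.510 = 1.437×10⁵ W/m².
Flux falls as S = L/(4πd²), so d = √(L/(4πS)) = √(3.33×10²⁴/(4π·1.437×10⁵)).

d ≈ 1.36×10⁹ m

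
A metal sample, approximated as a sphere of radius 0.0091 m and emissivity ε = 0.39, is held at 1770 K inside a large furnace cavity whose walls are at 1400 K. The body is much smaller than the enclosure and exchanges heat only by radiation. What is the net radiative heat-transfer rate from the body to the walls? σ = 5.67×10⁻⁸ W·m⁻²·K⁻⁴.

P_net ≈ 137 W

For a small grey body in a large enclosure: P_net = εσA(T_body⁴ − T_wall⁴).
A = 4πr² = 0.001041 m²; T_body⁴ − T_wall⁴ = 9.815×10¹² − 3.842×10¹² = 5.973×10¹² K⁴.
|P_net| = 0.39·5.67×10⁻⁸·0.001041·5.973×10¹².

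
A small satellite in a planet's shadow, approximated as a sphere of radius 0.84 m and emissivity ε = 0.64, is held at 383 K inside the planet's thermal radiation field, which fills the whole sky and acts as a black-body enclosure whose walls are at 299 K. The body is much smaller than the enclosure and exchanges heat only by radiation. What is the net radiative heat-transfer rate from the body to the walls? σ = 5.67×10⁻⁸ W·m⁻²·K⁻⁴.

For a small grey body in a large enclosure: P_net = εσA(T_body⁴ − T_wall⁴).
A = 4πr² = 8.867 m²; T_body⁴ − T_wall⁴ = 2.152×10¹⁰ − 7.993×10⁹ = 1.353×10¹⁰ K⁴.
|P_net| = 0.64·5.67×10⁻⁸·8.867·1.353×10¹⁰.

P_net ≈ 4350 W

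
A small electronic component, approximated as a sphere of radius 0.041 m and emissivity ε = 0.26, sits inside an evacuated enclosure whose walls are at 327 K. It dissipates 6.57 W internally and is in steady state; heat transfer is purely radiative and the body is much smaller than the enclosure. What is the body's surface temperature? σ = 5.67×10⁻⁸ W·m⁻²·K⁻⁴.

For a small grey body in a large enclosure, net radiated power = εσA(T⁴ − T_w⁴).
Steady state: P = εσA(T⁴ − T_w⁴) with A = 4πr² = 0.02112 m².
T⁴ = P/(εσA) + T_w⁴ = 6.57/(0.26·5.67×10⁻⁸·0.02112) + (327)⁴
    = 2.110×10¹⁰ + 1.143×10¹⁰ = 3.253×10¹⁰ K⁴.

T ≈ 425 K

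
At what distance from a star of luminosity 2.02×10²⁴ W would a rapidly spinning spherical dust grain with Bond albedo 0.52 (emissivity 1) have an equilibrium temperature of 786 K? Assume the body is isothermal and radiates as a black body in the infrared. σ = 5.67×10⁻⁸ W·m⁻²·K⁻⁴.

d ≈ 9.44×10⁸ m

For an isothermal black-emitting sphere, (1−a)S·πr² = σ·4πr²·T⁴ ⇒ S = 4σT⁴/(1−a).
S = 4·5.67×10⁻⁸·(786)⁴/0.480 = 1.803×10⁵ W/m².
Flux falls as S = L/(4πd²), so d = √(L/(4πS)) = √(2.02×10²⁴/(4π·1.803×10⁵)).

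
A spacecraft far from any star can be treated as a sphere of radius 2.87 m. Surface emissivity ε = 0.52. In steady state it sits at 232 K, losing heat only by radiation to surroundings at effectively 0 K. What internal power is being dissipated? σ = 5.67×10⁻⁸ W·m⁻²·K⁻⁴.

Steady state: P = εσA T⁴.
A = 4πr² = 103.5 m²; T⁴ = (232)⁴ = 2.897×10⁹ K⁴.
P = 0.52 × 5.67×10⁻⁸ × 103.5 × 2.897×10⁹.

P ≈ 8840 W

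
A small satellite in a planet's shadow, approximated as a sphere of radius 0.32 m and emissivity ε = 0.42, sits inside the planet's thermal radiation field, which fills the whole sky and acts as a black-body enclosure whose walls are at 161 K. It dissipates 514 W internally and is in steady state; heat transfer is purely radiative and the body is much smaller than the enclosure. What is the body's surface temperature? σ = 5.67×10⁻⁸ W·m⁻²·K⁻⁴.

T ≈ 363 K

For a small grey body in a large enclosure, net radiated power = εσA(T⁴ − T_w⁴).
Steady state: P = εσA(T⁴ − T_w⁴) with A = 4πr² = 1.287 m².
T⁴ = P/(εσA) + T_w⁴ = 514/(0.42·5.67×10⁻⁸·1.287) + (161)⁴
    = 1.677×10¹⁰ + 6.719×10⁸ = 1.745×10¹⁰ K⁴.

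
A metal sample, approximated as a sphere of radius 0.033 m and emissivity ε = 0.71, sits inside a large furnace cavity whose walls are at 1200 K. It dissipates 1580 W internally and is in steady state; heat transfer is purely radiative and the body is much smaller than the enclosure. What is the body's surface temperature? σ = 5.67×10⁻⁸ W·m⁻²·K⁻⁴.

T ≈ 1490 K

For a small grey body in a large enclosure, net radiated power = εσA(T⁴ − T_w⁴).
Steady state: P = εσA(T⁴ − T_w⁴) with A = 4πr² = 0.01368 m².
T⁴ = P/(εσA) + T_w⁴ = 1580/(0.71·5.67×10⁻⁸·0.01368) + (1200)⁴
    = 2.868×10¹² + 2.074×10¹² = 4.942×10¹² K⁴.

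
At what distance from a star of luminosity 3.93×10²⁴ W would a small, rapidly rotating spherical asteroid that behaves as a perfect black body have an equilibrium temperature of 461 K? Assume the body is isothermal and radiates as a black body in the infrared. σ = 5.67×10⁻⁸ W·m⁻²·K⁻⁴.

d ≈ 5.53×10⁹ m

For an isothermal black-emitting sphere, (1−a)S·πr² = σ·4πr²·T⁴ ⇒ S = 4σT⁴/(1−a).
S = 4·5.67×10⁻⁸·(461)⁴/1.00 = 10240 W/m².
Flux falls as S = L/(4πd²), so d = √(L/(4πS)) = √(3.93×10²⁴/(4π·10240)).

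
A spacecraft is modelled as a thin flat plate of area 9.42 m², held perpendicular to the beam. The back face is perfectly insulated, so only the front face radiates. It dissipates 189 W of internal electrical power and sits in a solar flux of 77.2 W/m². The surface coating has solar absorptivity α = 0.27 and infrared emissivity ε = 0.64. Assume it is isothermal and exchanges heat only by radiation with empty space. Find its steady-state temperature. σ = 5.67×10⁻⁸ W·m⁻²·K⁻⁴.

At steady state, absorbed solar power + internal power = radiated power.
Absorbed: α·S·A_cross = 0.27·77.2·9.420 = 196.4 W (cross-section A).
Total input = 196.4 + 189 = 385.4 W.
Radiated: εσ·A_surf·T⁴ with A_surf = A = 9.420 m².
T⁴ = 385.4/(0.64·5.67×10⁻⁸·9.420) = 1.127×10⁹ K⁴.

T ≈ 183 K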